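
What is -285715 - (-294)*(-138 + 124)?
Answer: -289831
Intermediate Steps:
-285715 - (-294)*(-138 + 124) = -285715 - (-294)*(-14) = -285715 - 1*4116 = -285715 - 4116 = -289831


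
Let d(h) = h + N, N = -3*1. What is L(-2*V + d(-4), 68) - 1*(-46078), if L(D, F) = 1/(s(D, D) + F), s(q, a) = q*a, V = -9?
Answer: 8708743/189 ≈ 46078.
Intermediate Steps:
N = -3
s(q, a) = a*q
d(h) = -3 + h (d(h) = h - 3 = -3 + h)
L(D, F) = 1/(F + D**2) (L(D, F) = 1/(D*D + F) = 1/(D**2 + F) = 1/(F + D**2))
L(-2*V + d(-4), 68) - 1*(-46078) = 1/(68 + (-2*(-9) + (-3 - 4))**2) - 1*(-46078) = 1/(68 + (18 - 7)**2) + 46078 = 1/(68 + 11**2) + 46078 = 1/(68 + 121) + 46078 = 1/189 + 46078 = 8708743/189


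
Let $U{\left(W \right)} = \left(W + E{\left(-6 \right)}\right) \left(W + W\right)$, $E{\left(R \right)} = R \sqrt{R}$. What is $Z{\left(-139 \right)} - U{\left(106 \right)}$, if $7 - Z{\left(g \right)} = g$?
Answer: $-22326 + 1272 i \sqrt{6} \approx -22326.0 + 3115.8 i$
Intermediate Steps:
$E{\left(R \right)} = R^{\frac{3}{2}}$
$Z{\left(g \right)} = 7 - g$
$U{\left(W \right)} = 2 W \left(W - 6 i \sqrt{6}\right)$ ($U{\left(W \right)} = \left(W + \left(-6\right)^{\frac{3}{2}}\right) \left(W + W\right) = \left(W - 6 i \sqrt{6}\right) 2 W = 2 W \left(W - 6 i \sqrt{6}\right)$)
$Z{\left(-139 \right)} - U{\left(106 \right)} = \left(7 - -139\right) - 2 \cdot 106 \left(106 - 6 i \sqrt{6}\right) = \left(7 + 139\right) - \left(22472 - 1272 i \sqrt{6}\right) = 146 - \left(22472 - 1272 i \sqrt{6}\right) = -22326 + 1272 i \sqrt{6}$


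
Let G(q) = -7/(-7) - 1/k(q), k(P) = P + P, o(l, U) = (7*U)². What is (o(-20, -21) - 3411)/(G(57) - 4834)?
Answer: -2074572/550963 ≈ -3.7654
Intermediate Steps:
o(l, U) = 49*U²
k(P) = 2*P
G(q) = 1 - 1/(2*q) (G(q) = -7/(-7) - 1/(2*q) = -7*(-⅐) - 1/(2*q) = 1 - 1/(2*q))
(o(-20, -21) - 3411)/(G(57) - 4834) = (49*(-21)² - 3411)/((-½ + 57)/57 - 4834) = (49*441 - 3411)/((1/57)*(113/2) - 4834) = (21609 - 3411)/(113/114 - 4834) = 18198/(-550963/114) = 18198*(-114/550963) = -2074572/550963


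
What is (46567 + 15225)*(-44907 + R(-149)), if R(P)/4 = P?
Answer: -2811721376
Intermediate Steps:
R(P) = 4*P
(46567 + 15225)*(-44907 + R(-149)) = (46567 + 15225)*(-44907 + 4*(-149)) = 61792*(-44907 - 596) = 61792*(-45503) = -2811721376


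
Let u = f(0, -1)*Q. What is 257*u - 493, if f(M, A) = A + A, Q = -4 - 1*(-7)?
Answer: -2035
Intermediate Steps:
Q = 3 (Q = -4 + 7 = 3)
f(M, A) = 2*A
u = -6 (u = (2*(-1))*3 = -2*3 = -6)
257*u - 493 = 257*(-6) - 493 = -1542 - 493 = -2035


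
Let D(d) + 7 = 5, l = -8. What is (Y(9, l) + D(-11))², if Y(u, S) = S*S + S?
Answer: 2916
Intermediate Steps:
Y(u, S) = S + S² (Y(u, S) = S² + S = S + S²)
D(d) = -2 (D(d) = -7 + 5 = -2)
(Y(9, l) + D(-11))² = (-8*(1 - 8) - 2)² = (-8*(-7) - 2)² = (56 - 2)² = 54² = 2916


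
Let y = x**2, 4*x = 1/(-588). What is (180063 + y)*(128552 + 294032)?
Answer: 52616527039807319/691488 ≈ 7.6092e+10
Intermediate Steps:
x = -1/2352 (x = (1/4)/(-588) = (1/4)*(-1/588) = -1/2352 ≈ -0.00042517)
y = 1/5531904 (y = (-1/2352)**2 = 1/5531904 ≈ 1.8077e-7)
(180063 + y)*(128552 + 294032) = (180063 + 1/5531904)*(128552 + 294032) = (996091229953/5531904)*422584 = 52616527039807319/691488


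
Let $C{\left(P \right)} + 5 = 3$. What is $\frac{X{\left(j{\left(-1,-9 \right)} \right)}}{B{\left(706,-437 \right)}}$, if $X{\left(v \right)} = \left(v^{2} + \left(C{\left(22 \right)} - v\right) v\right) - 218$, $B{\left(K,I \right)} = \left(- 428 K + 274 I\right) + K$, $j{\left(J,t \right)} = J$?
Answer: $\frac{1}{1950} \approx 0.00051282$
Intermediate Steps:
$C{\left(P \right)} = -2$ ($C{\left(P \right)} = -5 + 3 = -2$)
$B{\left(K,I \right)} = - 427 K + 274 I$
$X{\left(v \right)} = -218 + v^{2} + v \left(-2 - v\right)$ ($X{\left(v \right)} = \left(v^{2} + \left(-2 - v\right) v\right) - 218 = \left(v^{2} + v \left(-2 - v\right)\right) - 218 = -218 + v^{2} + v \left(-2 - v\right)$)
$\frac{X{\left(j{\left(-1,-9 \right)} \right)}}{B{\left(706,-437 \right)}} = \frac{-218 - -2}{\left(-427\right) 706 + 274 \left(-437\right)} = \frac{-218 + 2}{-301462 - 119738} = - \frac{216}{-421200} = \left(-216\right) \left(- \frac{1}{421200}\right) = \frac{1}{1950}$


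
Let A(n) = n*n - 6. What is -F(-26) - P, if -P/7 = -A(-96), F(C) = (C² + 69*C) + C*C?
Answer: -64028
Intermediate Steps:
A(n) = -6 + n² (A(n) = n² - 6 = -6 + n²)
F(C) = 2*C² + 69*C (F(C) = (C² + 69*C) + C² = 2*C² + 69*C)
P = 64470 (P = -(-7)*(-6 + (-96)²) = -(-7)*(-6 + 9216) = -(-7)*9210 = -7*(-9210) = 64470)
-F(-26) - P = -(-26)*(69 + 2*(-26)) - 1*64470 = -(-26)*(69 - 52) - 64470 = -(-26)*17 - 64470 = -1*(-442) - 64470 = 442 - 64470 = -64028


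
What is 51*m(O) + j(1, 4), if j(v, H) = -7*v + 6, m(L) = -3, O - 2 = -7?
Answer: -154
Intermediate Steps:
O = -5 (O = 2 - 7 = -5)
j(v, H) = 6 - 7*v
51*m(O) + j(1, 4) = 51*(-3) + (6 - 7*1) = -153 + (6 - 7) = -153 - 1 = -154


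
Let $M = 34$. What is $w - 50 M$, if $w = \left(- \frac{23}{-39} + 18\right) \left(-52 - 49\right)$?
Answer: $- \frac{139525}{39} \approx -3577.6$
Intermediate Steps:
$w = - \frac{73225}{39}$ ($w = \left(\left(-23\right) \left(- \frac{1}{39}\right) + 18\right) \left(-101\right) = \left(\frac{23}{39} + 18\right) \left(-101\right) = \frac{725}{39} \left(-101\right) = - \frac{73225}{39} \approx -1877.6$)
$w - 50 M = - \frac{73225}{39} - 1700 = - \frac{139525}{39}$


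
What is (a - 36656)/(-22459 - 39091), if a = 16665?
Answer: 19991/61550 ≈ 0.32479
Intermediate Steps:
(a - 36656)/(-22459 - 39091) = (16665 - 36656)/(-22459 - 39091) = -19991/(-61550) = -19991*(-1/61550) = 19991/61550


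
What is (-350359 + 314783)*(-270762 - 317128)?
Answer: 20914774640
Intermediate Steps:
(-350359 + 314783)*(-270762 - 317128) = -35576*(-587890) = 20914774640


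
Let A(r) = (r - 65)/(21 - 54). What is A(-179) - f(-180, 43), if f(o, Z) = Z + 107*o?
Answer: 634405/33 ≈ 19224.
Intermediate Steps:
A(r) = 65/33 - r/33 (A(r) = (-65 + r)/(-33) = (-65 + r)*(-1/33) = 65/33 - r/33)
A(-179) - f(-180, 43) = (65/33 - 1/33*(-179)) - (43 + 107*(-180)) = (65/33 + 179/33) - (43 - 19260) = 244/33 - 1*(-19217) = 244/33 + 19217 = 634405/33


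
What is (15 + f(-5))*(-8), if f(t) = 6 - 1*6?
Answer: -120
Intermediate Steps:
f(t) = 0 (f(t) = 6 - 6 = 0)
(15 + f(-5))*(-8) = (15 + 0)*(-8) = 15*(-8) = -120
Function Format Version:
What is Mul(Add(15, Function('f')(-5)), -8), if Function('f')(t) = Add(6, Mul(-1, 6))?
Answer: -120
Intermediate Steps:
Function('f')(t) = 0 (Function('f')(t) = Add(6, -6) = 0)
Mul(Add(15, Function('f')(-5)), -8) = Mul(Add(15, 0), -8) = Mul(15, -8) = -120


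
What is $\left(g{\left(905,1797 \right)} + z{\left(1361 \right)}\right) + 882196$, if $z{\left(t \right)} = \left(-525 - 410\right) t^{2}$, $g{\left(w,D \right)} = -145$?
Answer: $-1731038084$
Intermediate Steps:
$z{\left(t \right)} = - 935 t^{2}$ ($z{\left(t \right)} = \left(-525 - 410\right) t^{2} = - 935 t^{2}$)
$\left(g{\left(905,1797 \right)} + z{\left(1361 \right)}\right) + 882196 = \left(-145 - 935 \cdot 1361^{2}\right) + 882196 = \left(-145 - 1731920135\right) + 882196 = -1731920280 + 882196 = -1731038084$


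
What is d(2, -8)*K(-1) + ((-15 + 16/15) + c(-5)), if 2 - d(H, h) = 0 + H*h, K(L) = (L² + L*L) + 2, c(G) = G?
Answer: 796/15 ≈ 53.067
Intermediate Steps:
K(L) = 2 + 2*L² (K(L) = (L² + L²) + 2 = 2*L² + 2 = 2 + 2*L²)
d(H, h) = 2 - H*h (d(H, h) = 2 - (0 + H*h) = 2 - H*h)
d(2, -8)*K(-1) + ((-15 + 16/15) + c(-5)) = (2 - 1*2*(-8))*(2 + 2*(-1)²) + ((-15 + 16/15) - 5) = (2 + 16)*(2 + 2*1) + ((-15 + 16*(1/15)) - 5) = 18*(2 + 2) + ((-15 + 16/15) - 5) = 18*4 + (-209/15 - 5) = 72 - 284/15 = 796/15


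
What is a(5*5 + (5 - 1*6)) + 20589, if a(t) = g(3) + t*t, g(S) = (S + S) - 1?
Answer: 21170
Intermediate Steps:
g(S) = -1 + 2*S (g(S) = 2*S - 1 = -1 + 2*S)
a(t) = 5 + t**2 (a(t) = (-1 + 2*3) + t*t = (-1 + 6) + t**2 = 5 + t**2)
a(5*5 + (5 - 1*6)) + 20589 = (5 + (5*5 + (5 - 1*6))**2) + 20589 = (5 + (25 + (5 - 6))**2) + 20589 = (5 + (25 - 1)**2) + 20589 = (5 + 24**2) + 20589 = (5 + 576) + 20589 = 581 + 20589 = 21170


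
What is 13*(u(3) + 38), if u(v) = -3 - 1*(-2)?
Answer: 481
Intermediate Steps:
u(v) = -1 (u(v) = -3 + 2 = -1)
13*(u(3) + 38) = 13*(-1 + 38) = 13*37 = 481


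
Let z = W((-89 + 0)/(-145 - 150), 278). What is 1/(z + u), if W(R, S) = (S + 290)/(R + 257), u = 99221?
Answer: 9488/941429793 ≈ 1.0078e-5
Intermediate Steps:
W(R, S) = (290 + S)/(257 + R)
z = 20945/9488 (z = (290 + 278)/(257 + (-89 + 0)/(-145 - 150)) = 568/(257 - 89/(-295)) = 568/(257 - 89*(-1/295)) = 568/(257 + 89/295) = 568/(75904/295) = (295/75904)*568 = 20945/9488 ≈ 2.2075)
1/(z + u) = 1/(20945/9488 + 99221) = 1/(941429793/9488) = 9488/941429793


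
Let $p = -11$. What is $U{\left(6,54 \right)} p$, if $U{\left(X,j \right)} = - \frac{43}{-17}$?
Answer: $- \frac{473}{17} \approx -27.824$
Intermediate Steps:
$U{\left(X,j \right)} = \frac{43}{17}$ ($U{\left(X,j \right)} = \left(-43\right) \left(- \frac{1}{17}\right) = \frac{43}{17}$)
$U{\left(6,54 \right)} p = \frac{43}{17} \left(-11\right) = - \frac{473}{17}$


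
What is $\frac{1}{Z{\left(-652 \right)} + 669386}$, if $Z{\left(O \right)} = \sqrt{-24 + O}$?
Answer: $\frac{334693}{224038808836} - \frac{13 i}{224038808836} \approx 1.4939 \cdot 10^{-6} - 5.8026 \cdot 10^{-11} i$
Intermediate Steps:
$\frac{1}{Z{\left(-652 \right)} + 669386} = \frac{1}{\sqrt{-24 - 652} + 669386} = \frac{1}{\sqrt{-676} + 669386} = \frac{1}{26 i + 669386} = \frac{1}{669386 + 26 i} = \frac{669386 - 26 i}{448077617672}$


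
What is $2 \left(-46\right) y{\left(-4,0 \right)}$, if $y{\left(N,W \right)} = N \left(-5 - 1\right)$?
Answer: $-2208$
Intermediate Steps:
$y{\left(N,W \right)} = - 6 N$ ($y{\left(N,W \right)} = N \left(-6\right) = - 6 N$)
$2 \left(-46\right) y{\left(-4,0 \right)} = 2 \left(-46\right) \left(\left(-6\right) \left(-4\right)\right) = \left(-92\right) 24 = -2208$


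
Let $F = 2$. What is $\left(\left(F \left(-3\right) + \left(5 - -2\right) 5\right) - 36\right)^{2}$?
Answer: $49$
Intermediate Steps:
$\left(\left(F \left(-3\right) + \left(5 - -2\right) 5\right) - 36\right)^{2} = \left(\left(2 \left(-3\right) + \left(5 - -2\right) 5\right) - 36\right)^{2} = \left(\left(-6 + \left(5 + 2\right) 5\right) - 36\right)^{2} = \left(\left(-6 + 7 \cdot 5\right) - 36\right)^{2} = \left(\left(-6 + 35\right) - 36\right)^{2} = \left(29 - 36\right)^{2} = \left(-7\right)^{2} = 49$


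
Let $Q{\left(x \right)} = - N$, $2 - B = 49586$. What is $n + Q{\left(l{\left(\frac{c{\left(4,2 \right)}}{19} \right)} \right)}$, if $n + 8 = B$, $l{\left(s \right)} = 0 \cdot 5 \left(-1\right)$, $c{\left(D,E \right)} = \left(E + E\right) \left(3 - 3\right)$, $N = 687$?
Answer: $-50279$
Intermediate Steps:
$c{\left(D,E \right)} = 0$ ($c{\left(D,E \right)} = 2 E 0 = 0$)
$l{\left(s \right)} = 0$ ($l{\left(s \right)} = 0 \left(-1\right) = 0$)
$B = -49584$ ($B = 2 - 49586 = -49584$)
$Q{\left(x \right)} = -687$ ($Q{\left(x \right)} = \left(-1\right) 687 = -687$)
$n = -49592$ ($n = -8 - 49584 = -49592$)
$n + Q{\left(l{\left(\frac{c{\left(4,2 \right)}}{19} \right)} \right)} = -49592 - 687 = -50279$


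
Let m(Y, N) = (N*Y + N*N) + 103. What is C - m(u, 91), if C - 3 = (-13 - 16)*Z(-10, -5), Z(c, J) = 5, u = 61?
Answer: -14077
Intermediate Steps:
m(Y, N) = 103 + N**2 + N*Y (m(Y, N) = (N*Y + N**2) + 103 = (N**2 + N*Y) + 103 = 103 + N**2 + N*Y)
C = -142 (C = 3 + (-13 - 16)*5 = 3 - 29*5 = 3 - 145 = -142)
C - m(u, 91) = -142 - (103 + 91**2 + 91*61) = -142 - (103 + 8281 + 5551) = -142 - 1*13935 = -142 - 13935 = -14077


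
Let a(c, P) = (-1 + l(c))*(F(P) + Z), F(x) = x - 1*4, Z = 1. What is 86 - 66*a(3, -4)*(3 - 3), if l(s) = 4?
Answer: 86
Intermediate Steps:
F(x) = -4 + x (F(x) = x - 4 = -4 + x)
a(c, P) = -9 + 3*P (a(c, P) = (-1 + 4)*((-4 + P) + 1) = 3*(-3 + P) = -9 + 3*P)
86 - 66*a(3, -4)*(3 - 3) = 86 - 66*(-9 + 3*(-4))*(3 - 3) = 86 - 66*(-9 - 12)*0 = 86 - (-1386)*0 = 86 - 66*0 = 86 + 0 = 86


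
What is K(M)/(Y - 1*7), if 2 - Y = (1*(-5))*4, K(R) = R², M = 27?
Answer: 243/5 ≈ 48.600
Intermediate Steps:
Y = 22 (Y = 2 - 1*(-5)*4 = 2 - (-5)*4 = 2 - 1*(-20) = 2 + 20 = 22)
K(M)/(Y - 1*7) = 27²/(22 - 1*7) = 729/(22 - 7) = 729/15 = 729*(1/15) = 243/5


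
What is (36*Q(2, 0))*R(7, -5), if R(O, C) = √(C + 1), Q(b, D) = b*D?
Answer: 0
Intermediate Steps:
Q(b, D) = D*b
R(O, C) = √(1 + C)
(36*Q(2, 0))*R(7, -5) = (36*(0*2))*√(1 - 5) = (36*0)*√(-4) = 0*(2*I) = 0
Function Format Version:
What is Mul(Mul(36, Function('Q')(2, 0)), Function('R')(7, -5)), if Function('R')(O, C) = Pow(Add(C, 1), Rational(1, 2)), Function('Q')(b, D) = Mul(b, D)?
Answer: 0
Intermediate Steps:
Function('Q')(b, D) = Mul(D, b)
Function('R')(O, C) = Pow(Add(1, C), Rational(1, 2))
Mul(Mul(36, Function('Q')(2, 0)), Function('R')(7, -5)) = Mul(Mul(36, Mul(0, 2)), Pow(Add(1, -5), Rational(1, 2))) = Mul(Mul(36, 0), Pow(-4, Rational(1, 2))) = Mul(0, Mul(2, I)) = 0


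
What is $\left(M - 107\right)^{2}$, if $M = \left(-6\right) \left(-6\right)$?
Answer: $5041$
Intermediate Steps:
$M = 36$
$\left(M - 107\right)^{2} = \left(36 - 107\right)^{2} = \left(-71\right)^{2} = 5041$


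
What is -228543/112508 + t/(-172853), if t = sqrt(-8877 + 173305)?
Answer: -228543/112508 - 2*sqrt(41107)/172853 ≈ -2.0337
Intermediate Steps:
t = 2*sqrt(41107) (t = sqrt(164428) = 2*sqrt(41107) ≈ 405.50)
-228543/112508 + t/(-172853) = -228543/112508 + (2*sqrt(41107))/(-172853) = -228543*1/112508 + (2*sqrt(41107))*(-1/172853) = -228543/112508 - 2*sqrt(41107)/172853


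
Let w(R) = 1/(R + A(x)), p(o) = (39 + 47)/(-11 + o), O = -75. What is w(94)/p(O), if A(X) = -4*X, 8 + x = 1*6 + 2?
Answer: -1/94 ≈ -0.010638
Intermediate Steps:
x = 0 (x = -8 + (1*6 + 2) = -8 + (6 + 2) = -8 + 8 = 0)
p(o) = 86/(-11 + o)
w(R) = 1/R (w(R) = 1/(R - 4*0) = 1/(R + 0) = 1/R)
w(94)/p(O) = 1/(94*((86/(-11 - 75)))) = 1/(94*((86/(-86)))) = 1/(94*((86*(-1/86)))) = (1/94)/(-1) = (1/94)*(-1) = -1/94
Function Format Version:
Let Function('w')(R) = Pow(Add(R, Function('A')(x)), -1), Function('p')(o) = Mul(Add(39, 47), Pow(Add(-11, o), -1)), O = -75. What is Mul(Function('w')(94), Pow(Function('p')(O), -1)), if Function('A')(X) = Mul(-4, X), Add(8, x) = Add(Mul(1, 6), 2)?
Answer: Rational(-1, 94) ≈ -0.010638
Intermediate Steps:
x = 0 (x = Add(-8, Add(Mul(1, 6), 2)) = Add(-8, Add(6, 2)) = Add(-8, 8) = 0)
Function('p')(o) = Mul(86, Pow(Add(-11, o), -1))
Function('w')(R) = Pow(R, -1) (Function('w')(R) = Pow(Add(R, Mul(-4, 0)), -1) = Pow(Add(R, 0), -1) = Pow(R, -1))
Mul(Function('w')(94), Pow(Function('p')(O), -1)) = Mul(Pow(94, -1), Pow(Mul(86, Pow(Add(-11, -75), -1)), -1)) = Mul(Rational(1, 94), Pow(Mul(86, Pow(-86, -1)), -1)) = Mul(Rational(1, 94), Pow(Mul(86, Rational(-1, 86)), -1)) = Mul(Rational(1, 94), Pow(-1, -1)) = Mul(Rational(1, 94), -1) = Rational(-1, 94)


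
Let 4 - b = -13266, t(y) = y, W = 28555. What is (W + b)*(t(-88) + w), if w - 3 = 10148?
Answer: 420884975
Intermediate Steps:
w = 10151 (w = 3 + 10148 = 10151)
b = 13270 (b = 4 - 1*(-13266) = 4 + 13266 = 13270)
(W + b)*(t(-88) + w) = (28555 + 13270)*(-88 + 10151) = 41825*10063 = 420884975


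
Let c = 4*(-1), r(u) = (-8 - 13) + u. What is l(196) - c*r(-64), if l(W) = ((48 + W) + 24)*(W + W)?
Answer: 104716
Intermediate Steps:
r(u) = -21 + u
c = -4
l(W) = 2*W*(72 + W) (l(W) = (72 + W)*(2*W) = 2*W*(72 + W))
l(196) - c*r(-64) = 2*196*(72 + 196) - (-4)*(-21 - 64) = 2*196*268 - (-4)*(-85) = 105056 - 1*340 = 105056 - 340 = 104716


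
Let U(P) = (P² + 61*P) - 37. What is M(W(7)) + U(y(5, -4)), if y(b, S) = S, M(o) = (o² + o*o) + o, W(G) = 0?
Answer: -265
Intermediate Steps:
M(o) = o + 2*o² (M(o) = (o² + o²) + o = 2*o² + o = o + 2*o²)
U(P) = -37 + P² + 61*P
M(W(7)) + U(y(5, -4)) = 0*(1 + 2*0) + (-37 + (-4)² + 61*(-4)) = 0*(1 + 0) + (-37 + 16 - 244) = 0*1 - 265 = 0 - 265 = -265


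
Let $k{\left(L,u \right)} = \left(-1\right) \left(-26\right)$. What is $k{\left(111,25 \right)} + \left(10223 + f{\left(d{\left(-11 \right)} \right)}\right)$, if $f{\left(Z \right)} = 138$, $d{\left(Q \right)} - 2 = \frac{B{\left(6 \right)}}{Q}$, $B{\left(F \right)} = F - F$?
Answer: $10387$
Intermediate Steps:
$B{\left(F \right)} = 0$
$d{\left(Q \right)} = 2$ ($d{\left(Q \right)} = 2 + \frac{0}{Q} = 2 + 0 = 2$)
$k{\left(L,u \right)} = 26$
$k{\left(111,25 \right)} + \left(10223 + f{\left(d{\left(-11 \right)} \right)}\right) = 26 + \left(10223 + 138\right) = 26 + 10361 = 10387$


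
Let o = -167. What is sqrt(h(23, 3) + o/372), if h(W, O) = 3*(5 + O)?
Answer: sqrt(814773)/186 ≈ 4.8529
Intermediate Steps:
h(W, O) = 15 + 3*O
sqrt(h(23, 3) + o/372) = sqrt((15 + 3*3) - 167/372) = sqrt((15 + 9) - 167*1/372) = sqrt(24 - 167/372) = sqrt(8761/372) = sqrt(814773)/186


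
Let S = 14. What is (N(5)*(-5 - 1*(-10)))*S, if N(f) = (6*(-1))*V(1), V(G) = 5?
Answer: -2100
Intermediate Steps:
N(f) = -30 (N(f) = (6*(-1))*5 = -6*5 = -30)
(N(5)*(-5 - 1*(-10)))*S = -30*(-5 - 1*(-10))*14 = -30*(-5 + 10)*14 = -30*5*14 = -150*14 = -2100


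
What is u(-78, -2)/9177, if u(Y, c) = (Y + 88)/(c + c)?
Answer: -5/18354 ≈ -0.00027242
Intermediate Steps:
u(Y, c) = (88 + Y)/(2*c) (u(Y, c) = (88 + Y)/((2*c)) = (88 + Y)*(1/(2*c)) = (88 + Y)/(2*c))
u(-78, -2)/9177 = ((½)*(88 - 78)/(-2))/9177 = ((½)*(-½)*10)*(1/9177) = -5/2*1/9177 = -5/18354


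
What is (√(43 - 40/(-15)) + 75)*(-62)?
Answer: -4650 - 62*√411/3 ≈ -5069.0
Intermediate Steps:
(√(43 - 40/(-15)) + 75)*(-62) = (√(43 - 40*(-1/15)) + 75)*(-62) = (√(43 + 8/3) + 75)*(-62) = (√(137/3) + 75)*(-62) = (√411/3 + 75)*(-62) = (75 + √411/3)*(-62) = -4650 - 62*√411/3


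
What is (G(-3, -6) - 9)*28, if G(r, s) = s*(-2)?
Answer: 84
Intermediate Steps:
G(r, s) = -2*s
(G(-3, -6) - 9)*28 = (-2*(-6) - 9)*28 = (12 - 9)*28 = 3*28 = 84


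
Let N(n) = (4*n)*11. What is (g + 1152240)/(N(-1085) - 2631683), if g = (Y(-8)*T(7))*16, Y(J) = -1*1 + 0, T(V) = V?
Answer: -1152128/2679423 ≈ -0.42999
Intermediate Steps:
Y(J) = -1 (Y(J) = -1 + 0 = -1)
N(n) = 44*n
g = -112 (g = -1*7*16 = -7*16 = -112)
(g + 1152240)/(N(-1085) - 2631683) = (-112 + 1152240)/(44*(-1085) - 2631683) = 1152128/(-47740 - 2631683) = 1152128/(-2679423) = 1152128*(-1/2679423) = -1152128/2679423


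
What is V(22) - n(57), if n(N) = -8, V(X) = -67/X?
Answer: 109/22 ≈ 4.9545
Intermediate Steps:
V(22) - n(57) = -67/22 - 1*(-8) = -67*1/22 + 8 = -67/22 + 8 = 109/22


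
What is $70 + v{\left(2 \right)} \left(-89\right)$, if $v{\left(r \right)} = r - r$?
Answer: $70$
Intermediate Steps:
$v{\left(r \right)} = 0$
$70 + v{\left(2 \right)} \left(-89\right) = 70 + 0 \left(-89\right) = 70 + 0 = 70$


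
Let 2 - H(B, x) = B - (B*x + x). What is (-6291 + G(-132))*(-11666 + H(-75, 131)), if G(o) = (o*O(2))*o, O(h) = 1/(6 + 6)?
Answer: 102988437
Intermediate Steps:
O(h) = 1/12
G(o) = o²/12 (G(o) = (o*(1/12))*o = (o/12)*o = o²/12)
H(B, x) = 2 + x - B + B*x (H(B, x) = 2 - (B - (B*x + x)) = 2 - (B - (x + B*x)) = 2 - (B + (-x - B*x)) = 2 - (B - x - B*x) = 2 + (x - B + B*x) = 2 + x - B + B*x)
(-6291 + G(-132))*(-11666 + H(-75, 131)) = (-6291 + (1/12)*(-132)²)*(-11666 + (2 + 131 - 1*(-75) - 75*131)) = (-6291 + (1/12)*17424)*(-11666 + (2 + 131 + 75 - 9825)) = (-6291 + 1452)*(-11666 - 9617) = -4839*(-21283) = 102988437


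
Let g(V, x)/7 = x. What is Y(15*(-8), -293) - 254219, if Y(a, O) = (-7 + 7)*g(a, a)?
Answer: -254219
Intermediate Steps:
g(V, x) = 7*x
Y(a, O) = 0 (Y(a, O) = (-7 + 7)*(7*a) = 0*(7*a) = 0)
Y(15*(-8), -293) - 254219 = 0 - 254219 = -254219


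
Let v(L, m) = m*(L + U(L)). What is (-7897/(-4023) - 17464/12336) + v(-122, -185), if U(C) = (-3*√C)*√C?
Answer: -626445325/13878 ≈ -45139.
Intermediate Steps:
U(C) = -3*C
v(L, m) = -2*L*m (v(L, m) = m*(L - 3*L) = m*(-2*L) = -2*L*m)
(-7897/(-4023) - 17464/12336) + v(-122, -185) = (-7897/(-4023) - 17464/12336) - 2*(-122)*(-185) = (-7897*(-1/4023) - 17464*1/12336) - 45140 = (53/27 - 2183/1542) - 45140 = 7595/13878 - 45140 = -626445325/13878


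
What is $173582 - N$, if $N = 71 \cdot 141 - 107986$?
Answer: $271557$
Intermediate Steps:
$N = -97975$ ($N = 10011 - 107986 = -97975$)
$173582 - N = 173582 - -97975 = 173582 + 97975 = 271557$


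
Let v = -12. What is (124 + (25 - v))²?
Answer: 25921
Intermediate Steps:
(124 + (25 - v))² = (124 + (25 - 1*(-12)))² = (124 + (25 + 12))² = (124 + 37)² = 161² = 25921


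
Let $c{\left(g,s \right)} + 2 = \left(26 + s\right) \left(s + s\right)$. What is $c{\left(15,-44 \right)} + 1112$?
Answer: $2694$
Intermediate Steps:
$c{\left(g,s \right)} = -2 + 2 s \left(26 + s\right)$ ($c{\left(g,s \right)} = -2 + \left(26 + s\right) \left(s + s\right) = -2 + \left(26 + s\right) 2 s = -2 + 2 s \left(26 + s\right)$)
$c{\left(15,-44 \right)} + 1112 = \left(-2 + 2 \left(-44\right)^{2} + 52 \left(-44\right)\right) + 1112 = \left(-2 + 2 \cdot 1936 - 2288\right) + 1112 = \left(-2 + 3872 - 2288\right) + 1112 = 1582 + 1112 = 2694$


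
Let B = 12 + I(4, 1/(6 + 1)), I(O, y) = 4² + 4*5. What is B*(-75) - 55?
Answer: -3655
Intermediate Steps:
I(O, y) = 36 (I(O, y) = 16 + 20 = 36)
B = 48 (B = 12 + 36 = 48)
B*(-75) - 55 = 48*(-75) - 55 = -3600 - 55 = -3655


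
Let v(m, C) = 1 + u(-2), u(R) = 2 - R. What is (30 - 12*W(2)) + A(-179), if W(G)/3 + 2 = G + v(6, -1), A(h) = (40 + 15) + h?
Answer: -274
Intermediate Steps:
A(h) = 55 + h
v(m, C) = 5 (v(m, C) = 1 + (2 - 1*(-2)) = 1 + (2 + 2) = 1 + 4 = 5)
W(G) = 9 + 3*G (W(G) = -6 + 3*(G + 5) = -6 + 3*(5 + G) = -6 + (15 + 3*G) = 9 + 3*G)
(30 - 12*W(2)) + A(-179) = (30 - 12*(9 + 3*2)) + (55 - 179) = (30 - 12*(9 + 6)) - 124 = (30 - 12*15) - 124 = (30 - 180) - 124 = -150 - 124 = -274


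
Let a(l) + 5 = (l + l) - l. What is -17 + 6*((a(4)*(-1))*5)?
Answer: 13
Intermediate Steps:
a(l) = -5 + l (a(l) = -5 + ((l + l) - l) = -5 + (2*l - l) = -5 + l)
-17 + 6*((a(4)*(-1))*5) = -17 + 6*(((-5 + 4)*(-1))*5) = -17 + 6*(-1*(-1)*5) = -17 + 6*(1*5) = -17 + 6*5 = -17 + 30 = 13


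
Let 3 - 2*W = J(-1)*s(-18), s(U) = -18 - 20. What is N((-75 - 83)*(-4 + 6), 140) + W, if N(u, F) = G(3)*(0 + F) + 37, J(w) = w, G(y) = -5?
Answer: -1361/2 ≈ -680.50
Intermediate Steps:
N(u, F) = 37 - 5*F (N(u, F) = -5*(0 + F) + 37 = -5*F + 37 = 37 - 5*F)
s(U) = -38
W = -35/2 (W = 3/2 - (-1)*(-38)/2 = 3/2 - 1/2*38 = 3/2 - 19 = -35/2 ≈ -17.500)
N((-75 - 83)*(-4 + 6), 140) + W = (37 - 5*140) - 35/2 = (37 - 700) - 35/2 = -663 - 35/2 = -1361/2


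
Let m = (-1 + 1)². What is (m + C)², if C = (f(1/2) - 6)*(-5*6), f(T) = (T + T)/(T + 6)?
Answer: 5198400/169 ≈ 30760.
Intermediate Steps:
f(T) = 2*T/(6 + T) (f(T) = (2*T)/(6 + T) = 2*T/(6 + T))
C = 2280/13 (C = (2/(2*(6 + 1/2)) - 6)*(-5*6) = (2*(½)/(6 + ½) - 6)*(-30) = (2*(½)/(13/2) - 6)*(-30) = (2*(½)*(2/13) - 6)*(-30) = (2/13 - 6)*(-30) = -76/13*(-30) = 2280/13 ≈ 175.38)
m = 0 (m = 0² = 0)
(m + C)² = (0 + 2280/13)² = (2280/13)² = 5198400/169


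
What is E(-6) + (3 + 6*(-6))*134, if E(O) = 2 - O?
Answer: -4414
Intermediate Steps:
E(-6) + (3 + 6*(-6))*134 = (2 - 1*(-6)) + (3 + 6*(-6))*134 = (2 + 6) + (3 - 36)*134 = 8 - 33*134 = 8 - 4422 = -4414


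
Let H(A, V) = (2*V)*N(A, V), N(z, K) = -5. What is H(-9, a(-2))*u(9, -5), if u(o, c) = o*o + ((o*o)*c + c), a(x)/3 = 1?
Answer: 9870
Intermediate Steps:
a(x) = 3 (a(x) = 3*1 = 3)
H(A, V) = -10*V (H(A, V) = (2*V)*(-5) = -10*V)
u(o, c) = c + o² + c*o² (u(o, c) = o² + (o²*c + c) = o² + (c*o² + c) = o² + (c + c*o²) = c + o² + c*o²)
H(-9, a(-2))*u(9, -5) = (-10*3)*(-5 + 9² - 5*9²) = -30*(-5 + 81 - 5*81) = -30*(-5 + 81 - 405) = -30*(-329) = 9870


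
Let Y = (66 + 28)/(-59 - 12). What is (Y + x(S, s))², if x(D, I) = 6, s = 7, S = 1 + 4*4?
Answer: 110224/5041 ≈ 21.866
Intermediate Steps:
S = 17 (S = 1 + 16 = 17)
Y = -94/71 (Y = 94/(-71) = 94*(-1/71) = -94/71 ≈ -1.3239)
(Y + x(S, s))² = (-94/71 + 6)² = (332/71)² = 110224/5041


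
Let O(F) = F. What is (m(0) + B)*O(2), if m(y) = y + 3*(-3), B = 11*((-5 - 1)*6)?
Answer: -810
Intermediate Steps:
B = -396 (B = 11*(-6*6) = 11*(-36) = -396)
m(y) = -9 + y (m(y) = y - 9 = -9 + y)
(m(0) + B)*O(2) = ((-9 + 0) - 396)*2 = (-9 - 396)*2 = -405*2 = -810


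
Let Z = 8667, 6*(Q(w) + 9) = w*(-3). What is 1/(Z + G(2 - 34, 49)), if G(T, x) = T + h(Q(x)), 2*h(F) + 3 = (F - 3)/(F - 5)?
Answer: 77/664816 ≈ 0.00011582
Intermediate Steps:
Q(w) = -9 - w/2 (Q(w) = -9 + (w*(-3))/6 = -9 + (-3*w)/6 = -9 - w/2)
h(F) = -3/2 + (-3 + F)/(2*(-5 + F)) (h(F) = -3/2 + ((F - 3)/(F - 5))/2 = -3/2 + ((-3 + F)/(-5 + F))/2 = -3/2 + (-3 + F)/(2*(-5 + F)))
G(T, x) = T + (15 + x/2)/(-14 - x/2) (G(T, x) = T + (6 - (-9 - x/2))/(-5 + (-9 - x/2)) = T + (6 + (9 + x/2))/(-14 - x/2) = T + (15 + x/2)/(-14 - x/2))
1/(Z + G(2 - 34, 49)) = 1/(8667 + (-30 - 1*49 + (2 - 34)*(28 + 49))/(28 + 49)) = 1/(8667 + (-30 - 49 - 32*77)/77) = 1/(8667 + (-30 - 49 - 2464)/77) = 1/(8667 + (1/77)*(-2543)) = 1/(8667 - 2543/77) = 1/(664816/77) = 77/664816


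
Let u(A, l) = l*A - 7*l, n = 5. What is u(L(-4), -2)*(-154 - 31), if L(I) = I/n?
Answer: -2886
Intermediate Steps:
L(I) = I/5
u(A, l) = -7*l + A*l (u(A, l) = A*l - 7*l = -7*l + A*l)
u(L(-4), -2)*(-154 - 31) = (-2*(-7 + (⅕)*(-4)))*(-154 - 31) = -2*(-7 - ⅘)*(-185) = -2*(-39/5)*(-185) = (78/5)*(-185) = -2886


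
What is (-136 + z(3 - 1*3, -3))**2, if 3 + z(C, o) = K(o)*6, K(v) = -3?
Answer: 24649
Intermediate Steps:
z(C, o) = -21 (z(C, o) = -3 - 3*6 = -3 - 18 = -21)
(-136 + z(3 - 1*3, -3))**2 = (-136 - 21)**2 = (-157)**2 = 24649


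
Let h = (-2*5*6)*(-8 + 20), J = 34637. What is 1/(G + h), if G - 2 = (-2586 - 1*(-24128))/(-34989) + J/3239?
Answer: -113329371/80228348923 ≈ -0.0014126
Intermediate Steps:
h = -720 (h = -10*6*12 = -60*12 = -720)
G = 1368798197/113329371 (G = 2 + ((-2586 - 1*(-24128))/(-34989) + 34637/3239) = 2 + ((-2586 + 24128)*(-1/34989) + 34637*(1/3239)) = 2 + (21542*(-1/34989) + 34637/3239) = 2 + (-21542/34989 + 34637/3239) = 2 + 1142139455/113329371 = 1368798197/113329371 ≈ 12.078)
1/(G + h) = 1/(1368798197/113329371 - 720) = 1/(-80228348923/113329371) = -113329371/80228348923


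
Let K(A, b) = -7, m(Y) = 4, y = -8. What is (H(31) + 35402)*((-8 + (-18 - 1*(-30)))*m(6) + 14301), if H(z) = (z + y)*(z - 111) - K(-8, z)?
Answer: 480607373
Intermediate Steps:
H(z) = 7 + (-111 + z)*(-8 + z) (H(z) = (z - 8)*(z - 111) - 1*(-7) = (-8 + z)*(-111 + z) + 7 = (-111 + z)*(-8 + z) + 7 = 7 + (-111 + z)*(-8 + z))
(H(31) + 35402)*((-8 + (-18 - 1*(-30)))*m(6) + 14301) = ((895 + 31² - 119*31) + 35402)*((-8 + (-18 - 1*(-30)))*4 + 14301) = ((895 + 961 - 3689) + 35402)*((-8 + (-18 + 30))*4 + 14301) = (-1833 + 35402)*((-8 + 12)*4 + 14301) = 33569*(4*4 + 14301) = 33569*(16 + 14301) = 33569*14317 = 480607373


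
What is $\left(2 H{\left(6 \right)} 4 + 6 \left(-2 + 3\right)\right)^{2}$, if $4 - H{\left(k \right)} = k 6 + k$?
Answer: $88804$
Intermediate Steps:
$H{\left(k \right)} = 4 - 7 k$ ($H{\left(k \right)} = 4 - \left(k 6 + k\right) = 4 - \left(6 k + k\right) = 4 - 7 k$)
$\left(2 H{\left(6 \right)} 4 + 6 \left(-2 + 3\right)\right)^{2} = \left(2 \left(4 - 42\right) 4 + 6 \left(-2 + 3\right)\right)^{2} = \left(2 \left(4 - 42\right) 4 + 6 \cdot 1\right)^{2} = \left(2 \left(-38\right) 4 + 6\right)^{2} = \left(\left(-76\right) 4 + 6\right)^{2} = \left(-304 + 6\right)^{2} = \left(-298\right)^{2} = 88804$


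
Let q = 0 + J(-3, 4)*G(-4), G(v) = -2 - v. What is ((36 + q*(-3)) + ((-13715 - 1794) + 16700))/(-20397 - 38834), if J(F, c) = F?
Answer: -1245/59231 ≈ -0.021019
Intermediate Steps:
q = -6 (q = 0 - 3*(-2 - 1*(-4)) = 0 - 3*(-2 + 4) = 0 - 3*2 = 0 - 6 = -6)
((36 + q*(-3)) + ((-13715 - 1794) + 16700))/(-20397 - 38834) = ((36 - 6*(-3)) + ((-13715 - 1794) + 16700))/(-20397 - 38834) = ((36 + 18) + (-15509 + 16700))/(-59231) = (54 + 1191)*(-1/59231) = 1245*(-1/59231) = -1245/59231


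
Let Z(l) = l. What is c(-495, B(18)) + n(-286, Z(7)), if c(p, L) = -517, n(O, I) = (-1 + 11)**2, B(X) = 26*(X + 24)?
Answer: -417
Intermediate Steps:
B(X) = 624 + 26*X (B(X) = 26*(24 + X) = 624 + 26*X)
n(O, I) = 100 (n(O, I) = 10**2 = 100)
c(-495, B(18)) + n(-286, Z(7)) = -517 + 100 = -417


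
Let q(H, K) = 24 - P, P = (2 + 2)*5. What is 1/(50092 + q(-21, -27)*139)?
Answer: 1/50648 ≈ 1.9744e-5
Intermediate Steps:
P = 20 (P = 4*5 = 20)
q(H, K) = 4 (q(H, K) = 24 - 1*20 = 24 - 20 = 4)
1/(50092 + q(-21, -27)*139) = 1/(50092 + 4*139) = 1/(50092 + 556) = 1/50648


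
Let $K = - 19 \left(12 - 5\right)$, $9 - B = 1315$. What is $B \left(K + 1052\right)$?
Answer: $-1200214$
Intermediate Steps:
$B = -1306$ ($B = 9 - 1315 = -1306$)
$K = -133$ ($K = \left(-19\right) 7 = -133$)
$B \left(K + 1052\right) = - 1306 \left(-133 + 1052\right) = \left(-1306\right) 919 = -1200214$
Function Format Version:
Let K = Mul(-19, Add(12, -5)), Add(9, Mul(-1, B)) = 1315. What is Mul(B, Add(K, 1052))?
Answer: -1200214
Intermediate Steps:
B = -1306 (B = Add(9, Mul(-1, 1315)) = Add(9, -1315) = -1306)
K = -133 (K = Mul(-19, 7) = -133)
Mul(B, Add(K, 1052)) = Mul(-1306, Add(-133, 1052)) = Mul(-1306, 919) = -1200214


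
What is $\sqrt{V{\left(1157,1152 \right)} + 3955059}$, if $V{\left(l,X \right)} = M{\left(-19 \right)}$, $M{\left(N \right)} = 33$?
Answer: $2 \sqrt{988773} \approx 1988.7$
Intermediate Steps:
$V{\left(l,X \right)} = 33$
$\sqrt{V{\left(1157,1152 \right)} + 3955059} = \sqrt{33 + 3955059} = \sqrt{3955092} = 2 \sqrt{988773}$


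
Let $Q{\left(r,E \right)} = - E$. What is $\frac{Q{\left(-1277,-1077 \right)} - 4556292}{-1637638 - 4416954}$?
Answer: $\frac{4555215}{6054592} \approx 0.75236$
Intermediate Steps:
$\frac{Q{\left(-1277,-1077 \right)} - 4556292}{-1637638 - 4416954} = \frac{\left(-1\right) \left(-1077\right) - 4556292}{-1637638 - 4416954} = \frac{1077 - 4556292}{-6054592} = \left(-4555215\right) \left(- \frac{1}{6054592}\right) = \frac{4555215}{6054592}$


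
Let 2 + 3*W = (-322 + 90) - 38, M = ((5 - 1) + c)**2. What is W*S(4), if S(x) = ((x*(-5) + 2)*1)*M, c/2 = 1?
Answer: 58752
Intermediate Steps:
c = 2 (c = 2*1 = 2)
M = 36 (M = ((5 - 1) + 2)**2 = (4 + 2)**2 = 6**2 = 36)
S(x) = 72 - 180*x (S(x) = ((x*(-5) + 2)*1)*36 = ((-5*x + 2)*1)*36 = ((2 - 5*x)*1)*36 = (2 - 5*x)*36 = 72 - 180*x)
W = -272/3 (W = -2/3 + ((-322 + 90) - 38)/3 = -2/3 + (-232 - 38)/3 = -2/3 + (1/3)*(-270) = -2/3 - 90 = -272/3 ≈ -90.667)
W*S(4) = -272*(72 - 180*4)/3 = -272*(72 - 720)/3 = -272/3*(-648) = 58752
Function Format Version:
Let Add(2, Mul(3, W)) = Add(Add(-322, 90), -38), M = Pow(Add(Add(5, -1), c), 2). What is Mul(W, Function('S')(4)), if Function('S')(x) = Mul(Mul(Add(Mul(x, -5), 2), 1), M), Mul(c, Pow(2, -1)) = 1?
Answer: 58752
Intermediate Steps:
c = 2 (c = Mul(2, 1) = 2)
M = 36 (M = Pow(Add(Add(5, -1), 2), 2) = Pow(Add(4, 2), 2) = Pow(6, 2) = 36)
Function('S')(x) = Add(72, Mul(-180, x)) (Function('S')(x) = Mul(Mul(Add(Mul(x, -5), 2), 1), 36) = Mul(Mul(Add(Mul(-5, x), 2), 1), 36) = Mul(Mul(Add(2, Mul(-5, x)), 1), 36) = Mul(Add(2, Mul(-5, x)), 36) = Add(72, Mul(-180, x)))
W = Rational(-272, 3) (W = Add(Rational(-2, 3), Mul(Rational(1, 3), Add(Add(-322, 90), -38))) = Add(Rational(-2, 3), Mul(Rational(1, 3), Add(-232, -38))) = Add(Rational(-2, 3), Mul(Rational(1, 3), -270)) = Add(Rational(-2, 3), -90) = Rational(-272, 3) ≈ -90.667)
Mul(W, Function('S')(4)) = Mul(Rational(-272, 3), Add(72, Mul(-180, 4))) = Mul(Rational(-272, 3), Add(72, -720)) = Mul(Rational(-272, 3), -648) = 58752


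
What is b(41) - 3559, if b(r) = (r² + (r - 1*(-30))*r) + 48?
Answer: 1081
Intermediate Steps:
b(r) = 48 + r² + r*(30 + r) (b(r) = (r² + (r + 30)*r) + 48 = (r² + (30 + r)*r) + 48 = (r² + r*(30 + r)) + 48 = 48 + r² + r*(30 + r))
b(41) - 3559 = (48 + 2*41² + 30*41) - 3559 = (48 + 2*1681 + 1230) - 3559 = (48 + 3362 + 1230) - 3559 = 4640 - 3559 = 1081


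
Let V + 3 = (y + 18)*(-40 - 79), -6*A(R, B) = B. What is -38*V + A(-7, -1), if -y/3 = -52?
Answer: 4721653/6 ≈ 7.8694e+5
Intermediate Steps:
y = 156 (y = -3*(-52) = 156)
A(R, B) = -B/6
V = -20709 (V = -3 + (156 + 18)*(-40 - 79) = -3 + 174*(-119) = -3 - 20706 = -20709)
-38*V + A(-7, -1) = -38*(-20709) - 1/6*(-1) = 786942 + 1/6 = 4721653/6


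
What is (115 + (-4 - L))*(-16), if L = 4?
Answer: -1712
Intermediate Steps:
(115 + (-4 - L))*(-16) = (115 + (-4 - 1*4))*(-16) = (115 + (-4 - 4))*(-16) = (115 - 8)*(-16) = 107*(-16) = -1712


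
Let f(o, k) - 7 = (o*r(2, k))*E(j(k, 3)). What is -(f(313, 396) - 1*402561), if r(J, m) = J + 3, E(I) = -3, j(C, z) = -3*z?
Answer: 407249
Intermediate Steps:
r(J, m) = 3 + J
f(o, k) = 7 - 15*o (f(o, k) = 7 + (o*(3 + 2))*(-3) = 7 + (o*5)*(-3) = 7 + (5*o)*(-3) = 7 - 15*o)
-(f(313, 396) - 1*402561) = -((7 - 15*313) - 1*402561) = -((7 - 4695) - 402561) = -(-4688 - 402561) = -1*(-407249) = 407249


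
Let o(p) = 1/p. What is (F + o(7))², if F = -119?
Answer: 692224/49 ≈ 14127.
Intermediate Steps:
(F + o(7))² = (-119 + 1/7)² = (-119 + ⅐)² = (-832/7)² = 692224/49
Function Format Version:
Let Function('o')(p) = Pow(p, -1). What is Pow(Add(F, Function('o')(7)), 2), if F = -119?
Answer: Rational(692224, 49) ≈ 14127.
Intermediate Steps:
Pow(Add(F, Function('o')(7)), 2) = Pow(Add(-119, Pow(7, -1)), 2) = Pow(Add(-119, Rational(1, 7)), 2) = Pow(Rational(-832, 7), 2) = Rational(692224, 49)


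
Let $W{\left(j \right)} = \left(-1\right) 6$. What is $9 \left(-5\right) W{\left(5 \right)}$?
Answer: $270$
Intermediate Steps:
$W{\left(j \right)} = -6$
$9 \left(-5\right) W{\left(5 \right)} = 9 \left(-5\right) \left(-6\right) = \left(-45\right) \left(-6\right) = 270$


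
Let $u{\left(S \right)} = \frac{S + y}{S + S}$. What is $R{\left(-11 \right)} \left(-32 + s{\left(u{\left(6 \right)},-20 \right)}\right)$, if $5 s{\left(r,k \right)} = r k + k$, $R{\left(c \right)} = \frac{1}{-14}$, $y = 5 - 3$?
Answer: $\frac{58}{21} \approx 2.7619$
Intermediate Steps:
$y = 2$ ($y = 5 - 3 = 2$)
$R{\left(c \right)} = - \frac{1}{14}$
$u{\left(S \right)} = \frac{2 + S}{2 S}$ ($u{\left(S \right)} = \frac{S + 2}{S + S} = \frac{2 + S}{2 S}$)
$s{\left(r,k \right)} = \frac{k}{5} + \frac{k r}{5}$ ($s{\left(r,k \right)} = \frac{r k + k}{5} = \frac{k r + k}{5} = \frac{k + k r}{5} = \frac{k}{5} + \frac{k r}{5}$)
$R{\left(-11 \right)} \left(-32 + s{\left(u{\left(6 \right)},-20 \right)}\right) = - \frac{-32 + \frac{1}{5} \left(-20\right) \left(1 + \frac{2 + 6}{2 \cdot 6}\right)}{14} = - \frac{-32 + \frac{1}{5} \left(-20\right) \left(1 + \frac{1}{2} \cdot \frac{1}{6} \cdot 8\right)}{14} = - \frac{-32 + \frac{1}{5} \left(-20\right) \left(1 + \frac{2}{3}\right)}{14} = - \frac{-32 + \frac{1}{5} \left(-20\right) \frac{5}{3}}{14} = - \frac{-32 - \frac{20}{3}}{14} = \left(- \frac{1}{14}\right) \left(- \frac{116}{3}\right) = \frac{58}{21}$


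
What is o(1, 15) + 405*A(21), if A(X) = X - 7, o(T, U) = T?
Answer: 5671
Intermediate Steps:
A(X) = -7 + X
o(1, 15) + 405*A(21) = 1 + 405*(-7 + 21) = 1 + 405*14 = 1 + 5670 = 5671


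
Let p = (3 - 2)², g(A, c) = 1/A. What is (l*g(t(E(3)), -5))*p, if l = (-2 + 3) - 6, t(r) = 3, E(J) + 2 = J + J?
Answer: -5/3 ≈ -1.6667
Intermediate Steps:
E(J) = -2 + 2*J (E(J) = -2 + (J + J) = -2 + 2*J)
p = 1 (p = 1² = 1)
l = -5 (l = 1 - 6 = -5)
(l*g(t(E(3)), -5))*p = -5/3*1 = -5/3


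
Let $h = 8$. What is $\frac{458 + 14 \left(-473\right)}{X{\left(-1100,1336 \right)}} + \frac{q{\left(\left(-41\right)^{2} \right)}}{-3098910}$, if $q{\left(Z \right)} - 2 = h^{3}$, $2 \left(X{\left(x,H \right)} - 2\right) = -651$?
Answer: $\frac{19101514961}{1002497385} \approx 19.054$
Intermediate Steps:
$X{\left(x,H \right)} = - \frac{647}{2}$ ($X{\left(x,H \right)} = 2 + \frac{1}{2} \left(-651\right) = 2 - \frac{651}{2} = - \frac{647}{2}$)
$q{\left(Z \right)} = 514$ ($q{\left(Z \right)} = 2 + 8^{3} = 2 + 512 = 514$)
$\frac{458 + 14 \left(-473\right)}{X{\left(-1100,1336 \right)}} + \frac{q{\left(\left(-41\right)^{2} \right)}}{-3098910} = \frac{458 + 14 \left(-473\right)}{- \frac{647}{2}} + \frac{514}{-3098910} = \left(458 - 6622\right) \left(- \frac{2}{647}\right) + 514 \left(- \frac{1}{3098910}\right) = \left(-6164\right) \left(- \frac{2}{647}\right) - \frac{257}{1549455} = \frac{12328}{647} - \frac{257}{1549455} = \frac{19101514961}{1002497385}$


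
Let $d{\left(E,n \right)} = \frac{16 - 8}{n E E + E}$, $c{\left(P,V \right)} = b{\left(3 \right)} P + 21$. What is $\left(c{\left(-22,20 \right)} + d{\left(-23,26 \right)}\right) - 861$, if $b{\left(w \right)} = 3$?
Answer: $- \frac{12440278}{13731} \approx -906.0$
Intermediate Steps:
$c{\left(P,V \right)} = 21 + 3 P$ ($c{\left(P,V \right)} = 3 P + 21 = 21 + 3 P$)
$d{\left(E,n \right)} = \frac{8}{E + n E^{2}}$ ($d{\left(E,n \right)} = \frac{8}{E n E + E} = \frac{8}{n E^{2} + E} = \frac{8}{E + n E^{2}}$)
$\left(c{\left(-22,20 \right)} + d{\left(-23,26 \right)}\right) - 861 = \left(\left(21 + 3 \left(-22\right)\right) + \frac{8}{\left(-23\right) \left(1 - 598\right)}\right) - 861 = \left(\left(21 - 66\right) + 8 \left(- \frac{1}{23}\right) \frac{1}{1 - 598}\right) - 861 = \left(-45 + 8 \left(- \frac{1}{23}\right) \frac{1}{-597}\right) - 861 = \left(-45 + 8 \left(- \frac{1}{23}\right) \left(- \frac{1}{597}\right)\right) - 861 = \left(-45 + \frac{8}{13731}\right) - 861 = - \frac{617887}{13731} - 861 = - \frac{12440278}{13731}$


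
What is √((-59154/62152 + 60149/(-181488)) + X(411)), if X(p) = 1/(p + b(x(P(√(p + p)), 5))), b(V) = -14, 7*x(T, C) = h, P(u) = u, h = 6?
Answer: I*√25079735102083890867447/139940541996 ≈ 1.1317*I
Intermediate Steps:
x(T, C) = 6/7 (x(T, C) = (⅐)*6 = 6/7)
X(p) = 1/(-14 + p) (X(p) = 1/(p - 14) = 1/(-14 + p))
√((-59154/62152 + 60149/(-181488)) + X(411)) = √((-59154/62152 + 60149/(-181488)) + 1/(-14 + 411)) = √((-59154*1/62152 + 60149*(-1/181488)) + 1/397) = √((-29577/31076 - 60149/181488) + 1/397) = √(-1809265225/1409980272 + 1/397) = √(-716868314053/559762167984) = I*√25079735102083890867447/139940541996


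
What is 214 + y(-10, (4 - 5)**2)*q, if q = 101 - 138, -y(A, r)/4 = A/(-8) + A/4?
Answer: 29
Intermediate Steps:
y(A, r) = -A/2 (y(A, r) = -4*(A/(-8) + A/4) = -4*(A*(-1/8) + A*(1/4)) = -4*(-A/8 + A/4) = -A/2)
q = -37
214 + y(-10, (4 - 5)**2)*q = 214 - 1/2*(-10)*(-37) = 214 + 5*(-37) = 214 - 185 = 29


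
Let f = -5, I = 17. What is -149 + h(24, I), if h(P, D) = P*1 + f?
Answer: -130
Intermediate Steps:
h(P, D) = -5 + P (h(P, D) = P*1 - 5 = P - 5 = -5 + P)
-149 + h(24, I) = -149 + (-5 + 24) = -149 + 19 = -130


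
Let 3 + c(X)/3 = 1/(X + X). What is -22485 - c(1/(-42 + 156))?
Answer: -22647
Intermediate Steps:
c(X) = -9 + 3/(2*X) (c(X) = -9 + 3/(X + X) = -9 + 3/((2*X)) = -9 + 3*(1/(2*X)) = -9 + 3/(2*X))
-22485 - c(1/(-42 + 156)) = -22485 - (-9 + 3/(2*(1/(-42 + 156)))) = -22485 - (-9 + 3/(2*(1/114))) = -22485 - (-9 + (3/2)*114) = -22485 - (-9 + 171) = -22485 - 1*162 = -22485 - 162 = -22647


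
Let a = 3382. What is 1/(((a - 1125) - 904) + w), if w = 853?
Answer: 1/2206 ≈ 0.00045331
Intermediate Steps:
1/(((a - 1125) - 904) + w) = 1/(((3382 - 1125) - 904) + 853) = 1/((2257 - 904) + 853) = 1/(1353 + 853) = 1/2206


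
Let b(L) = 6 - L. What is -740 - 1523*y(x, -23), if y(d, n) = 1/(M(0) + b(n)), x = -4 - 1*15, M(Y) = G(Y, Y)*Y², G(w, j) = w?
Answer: -22983/29 ≈ -792.52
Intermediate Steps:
M(Y) = Y³ (M(Y) = Y*Y² = Y³)
x = -19 (x = -4 - 15 = -19)
y(d, n) = 1/(6 - n) (y(d, n) = 1/(0³ + (6 - n)) = 1/(0 + (6 - n)) = 1/(6 - n))
-740 - 1523*y(x, -23) = -740 - 1523/(6 - 1*(-23)) = -740 - 1523/(6 + 23) = -740 - 1523/29 = -22983/29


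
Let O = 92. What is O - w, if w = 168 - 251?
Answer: 175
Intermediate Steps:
w = -83
O - w = 92 - 1*(-83) = 92 + 83 = 175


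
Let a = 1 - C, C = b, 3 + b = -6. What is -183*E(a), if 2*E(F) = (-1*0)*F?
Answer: 0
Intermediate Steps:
b = -9 (b = -3 - 6 = -9)
C = -9
a = 10 (a = 1 - 1*(-9) = 1 + 9 = 10)
E(F) = 0 (E(F) = ((-1*0)*F)/2 = (0*F)/2 = (1/2)*0 = 0)
-183*E(a) = -183*0 = 0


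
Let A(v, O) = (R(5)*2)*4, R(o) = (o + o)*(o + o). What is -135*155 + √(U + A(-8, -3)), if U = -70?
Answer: -20925 + √730 ≈ -20898.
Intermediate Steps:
R(o) = 4*o² (R(o) = (2*o)*(2*o) = 4*o²)
A(v, O) = 800 (A(v, O) = ((4*5²)*2)*4 = ((4*25)*2)*4 = (100*2)*4 = 200*4 = 800)
-135*155 + √(U + A(-8, -3)) = -135*155 + √(-70 + 800) = -20925 + √730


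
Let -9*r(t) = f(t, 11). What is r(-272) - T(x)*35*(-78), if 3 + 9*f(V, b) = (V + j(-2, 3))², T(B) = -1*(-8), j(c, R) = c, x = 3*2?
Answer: 1693967/81 ≈ 20913.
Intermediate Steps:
x = 6
T(B) = 8
f(V, b) = -⅓ + (-2 + V)²/9 (f(V, b) = -⅓ + (V - 2)²/9 = -⅓ + (-2 + V)²/9)
r(t) = 1/27 - (-2 + t)²/81 (r(t) = -(-⅓ + (-2 + t)²/9)/9 = 1/27 - (-2 + t)²/81)
r(-272) - T(x)*35*(-78) = (1/27 - (-2 - 272)²/81) - 8*35*(-78) = (1/27 - 1/81*(-274)²) - 280*(-78) = (1/27 - 1/81*75076) - 1*(-21840) = (1/27 - 75076/81) + 21840 = -75073/81 + 21840 = 1693967/81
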